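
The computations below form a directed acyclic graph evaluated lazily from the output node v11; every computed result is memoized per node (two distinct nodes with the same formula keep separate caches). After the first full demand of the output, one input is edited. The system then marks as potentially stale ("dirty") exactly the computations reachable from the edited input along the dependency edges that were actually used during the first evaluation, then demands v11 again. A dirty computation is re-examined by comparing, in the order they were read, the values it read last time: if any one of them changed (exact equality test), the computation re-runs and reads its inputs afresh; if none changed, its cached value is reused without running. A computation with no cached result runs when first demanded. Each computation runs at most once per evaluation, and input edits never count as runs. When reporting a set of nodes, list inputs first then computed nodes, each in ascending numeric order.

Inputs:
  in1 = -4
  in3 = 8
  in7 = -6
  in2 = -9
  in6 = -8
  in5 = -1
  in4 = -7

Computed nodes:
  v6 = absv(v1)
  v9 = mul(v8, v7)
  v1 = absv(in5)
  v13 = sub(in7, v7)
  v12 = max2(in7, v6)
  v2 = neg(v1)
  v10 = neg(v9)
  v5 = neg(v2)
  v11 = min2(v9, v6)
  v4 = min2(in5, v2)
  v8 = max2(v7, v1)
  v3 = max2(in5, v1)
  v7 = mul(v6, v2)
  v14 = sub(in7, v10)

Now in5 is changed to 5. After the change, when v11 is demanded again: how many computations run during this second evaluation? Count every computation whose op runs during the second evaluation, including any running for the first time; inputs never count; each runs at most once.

7 computations run: v1, v2, v6, v7, v8, v9, v11.

First demand of the output computes:
  v1 = absv(-1) = 1
  v2 = neg(1) = -1
  v6 = absv(1) = 1
  v7 = mul(1, -1) = -1
  v8 = max2(-1, 1) = 1
  v9 = mul(1, -1) = -1
  v11 = min2(-1, 1) = -1

After the edit, cleaning proceeds:
  v1: a read changed (in5 -1->5) — executes, giving 5.
  v2: a read changed (v1 1->5) — executes, giving -5.
  v6: a read changed (v1 1->5) — executes, giving 5.
  v7: a read changed (v6 1->5; v2 -1->-5) — executes, giving -25.
  v8: a read changed (v7 -1->-25; v1 1->5) — executes, giving 5.
  v9: a read changed (v8 1->5; v7 -1->-25) — executes, giving -125.
  v11: a read changed (v9 -1->-125; v6 1->5) — executes, giving -125.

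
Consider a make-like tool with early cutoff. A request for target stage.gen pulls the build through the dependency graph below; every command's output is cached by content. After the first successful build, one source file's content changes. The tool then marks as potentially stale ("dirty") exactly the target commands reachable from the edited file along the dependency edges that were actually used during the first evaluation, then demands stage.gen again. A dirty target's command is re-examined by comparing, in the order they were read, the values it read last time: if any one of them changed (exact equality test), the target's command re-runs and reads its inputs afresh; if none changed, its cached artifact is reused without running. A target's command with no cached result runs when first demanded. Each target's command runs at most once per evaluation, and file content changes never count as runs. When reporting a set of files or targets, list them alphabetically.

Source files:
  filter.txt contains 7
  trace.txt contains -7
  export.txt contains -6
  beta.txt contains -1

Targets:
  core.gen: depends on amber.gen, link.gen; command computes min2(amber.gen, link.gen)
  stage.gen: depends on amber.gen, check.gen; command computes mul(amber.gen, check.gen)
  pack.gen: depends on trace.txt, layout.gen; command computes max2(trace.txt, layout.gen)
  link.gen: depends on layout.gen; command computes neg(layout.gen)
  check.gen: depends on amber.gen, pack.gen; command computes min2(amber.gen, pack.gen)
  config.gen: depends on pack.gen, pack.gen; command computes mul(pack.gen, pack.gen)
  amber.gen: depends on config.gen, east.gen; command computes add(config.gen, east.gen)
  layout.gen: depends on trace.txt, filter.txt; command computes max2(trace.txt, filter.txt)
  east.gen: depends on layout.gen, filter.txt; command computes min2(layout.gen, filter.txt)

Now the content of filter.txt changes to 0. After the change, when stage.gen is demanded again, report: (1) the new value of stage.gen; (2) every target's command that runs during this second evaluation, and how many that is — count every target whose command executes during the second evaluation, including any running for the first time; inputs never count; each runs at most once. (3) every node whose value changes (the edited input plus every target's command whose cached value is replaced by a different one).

First demand of the output computes:
  layout.gen = max2(-7, 7) = 7
  east.gen = min2(7, 7) = 7
  pack.gen = max2(-7, 7) = 7
  config.gen = mul(7, 7) = 49
  amber.gen = add(49, 7) = 56
  check.gen = min2(56, 7) = 7
  stage.gen = mul(56, 7) = 392

After the edit, cleaning proceeds:
  layout.gen: a read changed (filter.txt 7->0) — executes, giving 0.
  east.gen: a read changed (layout.gen 7->0; filter.txt 7->0) — executes, giving 0.
  pack.gen: a read changed (layout.gen 7->0) — executes, giving 0.
  config.gen: a read changed (pack.gen 7->0; pack.gen 7->0) — executes, giving 0.
  amber.gen: a read changed (config.gen 49->0; east.gen 7->0) — executes, giving 0.
  check.gen: a read changed (amber.gen 56->0; pack.gen 7->0) — executes, giving 0.
  stage.gen: a read changed (amber.gen 56->0; check.gen 7->0) — executes, giving 0.

Demanding stage.gen again yields 0.
7 target commands run: amber.gen, check.gen, config.gen, east.gen, layout.gen, pack.gen, stage.gen.
The nodes whose values change: amber.gen, check.gen, config.gen, east.gen, filter.txt, layout.gen, pack.gen, stage.gen.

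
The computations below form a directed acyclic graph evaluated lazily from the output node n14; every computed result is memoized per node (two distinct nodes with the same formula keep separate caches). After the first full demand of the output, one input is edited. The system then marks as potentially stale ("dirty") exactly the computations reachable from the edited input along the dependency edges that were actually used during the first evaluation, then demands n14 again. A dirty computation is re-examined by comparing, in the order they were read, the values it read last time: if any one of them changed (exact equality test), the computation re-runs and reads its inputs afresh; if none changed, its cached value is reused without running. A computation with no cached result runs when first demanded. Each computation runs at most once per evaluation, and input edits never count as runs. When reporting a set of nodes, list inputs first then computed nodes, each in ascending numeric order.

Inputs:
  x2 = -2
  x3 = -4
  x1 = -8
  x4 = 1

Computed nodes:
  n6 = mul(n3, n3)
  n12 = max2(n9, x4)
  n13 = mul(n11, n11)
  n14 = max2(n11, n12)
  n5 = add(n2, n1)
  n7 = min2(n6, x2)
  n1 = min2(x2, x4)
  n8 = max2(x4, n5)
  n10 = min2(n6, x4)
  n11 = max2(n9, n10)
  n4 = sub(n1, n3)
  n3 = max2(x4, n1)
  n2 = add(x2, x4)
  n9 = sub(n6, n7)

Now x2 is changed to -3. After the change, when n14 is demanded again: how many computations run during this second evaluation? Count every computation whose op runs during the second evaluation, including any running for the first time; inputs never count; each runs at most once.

7 computations run: n1, n3, n7, n9, n11, n12, n14.
Note where the cutoff bites: n6 is checked, finds nothing changed, and keeps its cache.

First demand of the output computes:
  n1 = min2(-2, 1) = -2
  n3 = max2(1, -2) = 1
  n6 = mul(1, 1) = 1
  n7 = min2(1, -2) = -2
  n9 = sub(1, -2) = 3
  n10 = min2(1, 1) = 1
  n11 = max2(3, 1) = 3
  n12 = max2(3, 1) = 3
  n14 = max2(3, 3) = 3

After the edit, cleaning proceeds:
  n1: a read changed (x2 -2->-3) — executes, giving -3.
  n3: a read changed (n1 -2->-3) — executes, giving 1 — identical to its old value.
  n6: dirty, but its reads are unchanged (n3 unchanged, n3 unchanged); cached 1 stands.
  n7: a read changed (x2 -2->-3) — executes, giving -3.
  n9: a read changed (n7 -2->-3) — executes, giving 4.
  n10: dirty, but its reads are unchanged (n6 unchanged, x4 unchanged); cached 1 stands.
  n11: a read changed (n9 3->4) — executes, giving 4.
  n12: a read changed (n9 3->4) — executes, giving 4.
  n14: a read changed (n11 3->4; n12 3->4) — executes, giving 4.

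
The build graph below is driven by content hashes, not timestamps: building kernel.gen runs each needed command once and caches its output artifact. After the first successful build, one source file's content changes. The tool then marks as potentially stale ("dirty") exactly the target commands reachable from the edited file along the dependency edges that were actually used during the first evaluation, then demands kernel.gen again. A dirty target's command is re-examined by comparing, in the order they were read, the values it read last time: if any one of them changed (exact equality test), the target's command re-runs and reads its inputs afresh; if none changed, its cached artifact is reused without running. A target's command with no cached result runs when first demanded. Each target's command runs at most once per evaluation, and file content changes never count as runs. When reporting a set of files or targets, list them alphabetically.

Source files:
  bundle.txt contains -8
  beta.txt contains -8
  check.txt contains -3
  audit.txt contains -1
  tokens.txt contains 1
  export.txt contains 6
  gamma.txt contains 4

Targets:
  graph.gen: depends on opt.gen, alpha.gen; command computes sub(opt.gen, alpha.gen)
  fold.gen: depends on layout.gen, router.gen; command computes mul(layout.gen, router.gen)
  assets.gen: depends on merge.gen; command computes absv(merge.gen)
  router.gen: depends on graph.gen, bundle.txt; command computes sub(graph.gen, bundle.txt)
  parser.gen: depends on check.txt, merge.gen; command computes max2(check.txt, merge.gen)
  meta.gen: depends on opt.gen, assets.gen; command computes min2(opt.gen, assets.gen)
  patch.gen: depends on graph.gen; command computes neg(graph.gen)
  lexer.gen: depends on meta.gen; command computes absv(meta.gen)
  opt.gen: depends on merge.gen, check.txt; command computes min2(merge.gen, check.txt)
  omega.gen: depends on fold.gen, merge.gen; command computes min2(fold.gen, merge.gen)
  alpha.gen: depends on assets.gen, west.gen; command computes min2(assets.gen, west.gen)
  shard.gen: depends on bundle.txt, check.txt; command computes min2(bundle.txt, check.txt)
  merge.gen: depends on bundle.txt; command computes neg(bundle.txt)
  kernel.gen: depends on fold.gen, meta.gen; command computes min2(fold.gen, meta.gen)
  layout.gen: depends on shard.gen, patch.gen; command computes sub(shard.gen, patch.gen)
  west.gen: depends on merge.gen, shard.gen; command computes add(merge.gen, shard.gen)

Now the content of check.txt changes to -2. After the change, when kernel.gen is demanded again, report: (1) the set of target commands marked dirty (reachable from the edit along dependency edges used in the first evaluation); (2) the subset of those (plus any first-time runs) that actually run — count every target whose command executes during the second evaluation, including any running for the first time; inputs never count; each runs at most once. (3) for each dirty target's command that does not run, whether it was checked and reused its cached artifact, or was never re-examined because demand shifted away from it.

Initial pass — values computed on the first demand:
  merge.gen = neg(-8) = 8
  assets.gen = absv(8) = 8
  opt.gen = min2(8, -3) = -3
  meta.gen = min2(-3, 8) = -3
  shard.gen = min2(-8, -3) = -8
  west.gen = add(8, -8) = 0
  alpha.gen = min2(8, 0) = 0
  graph.gen = sub(-3, 0) = -3
  patch.gen = neg(-3) = 3
  layout.gen = sub(-8, 3) = -11
  router.gen = sub(-3, -8) = 5
  fold.gen = mul(-11, 5) = -55
  kernel.gen = min2(-55, -3) = -55

Second demand — change propagation:
  opt.gen: re-runs because check.txt -3->-2; new result -2.
  meta.gen: re-runs because opt.gen -3->-2; new result -2.
  shard.gen: re-runs because check.txt -3->-2; new result -8 (unchanged).
  west.gen: re-examined; everything it read last time is the same (merge.gen unchanged, shard.gen unchanged) — cache 0 kept, no run.
  alpha.gen: re-examined; everything it read last time is the same (assets.gen unchanged, west.gen unchanged) — cache 0 kept, no run.
  graph.gen: re-runs because opt.gen -3->-2; new result -2.
  patch.gen: re-runs because graph.gen -3->-2; new result 2.
  layout.gen: re-runs because patch.gen 3->2; new result -10.
  router.gen: re-runs because graph.gen -3->-2; new result 6.
  fold.gen: re-runs because layout.gen -11->-10; router.gen 5->6; new result -60.
  kernel.gen: re-runs because fold.gen -55->-60; meta.gen -3->-2; new result -60.

The important point: at west.gen every value read last time is unchanged, so the dirty flag clears without a run.

Dirty set: alpha.gen, fold.gen, graph.gen, kernel.gen, layout.gen, meta.gen, opt.gen, patch.gen, router.gen, shard.gen, west.gen.
Run set: fold.gen, graph.gen, kernel.gen, layout.gen, meta.gen, opt.gen, patch.gen, router.gen, shard.gen (9 run).
Re-examined without running (cache reused): alpha.gen, west.gen.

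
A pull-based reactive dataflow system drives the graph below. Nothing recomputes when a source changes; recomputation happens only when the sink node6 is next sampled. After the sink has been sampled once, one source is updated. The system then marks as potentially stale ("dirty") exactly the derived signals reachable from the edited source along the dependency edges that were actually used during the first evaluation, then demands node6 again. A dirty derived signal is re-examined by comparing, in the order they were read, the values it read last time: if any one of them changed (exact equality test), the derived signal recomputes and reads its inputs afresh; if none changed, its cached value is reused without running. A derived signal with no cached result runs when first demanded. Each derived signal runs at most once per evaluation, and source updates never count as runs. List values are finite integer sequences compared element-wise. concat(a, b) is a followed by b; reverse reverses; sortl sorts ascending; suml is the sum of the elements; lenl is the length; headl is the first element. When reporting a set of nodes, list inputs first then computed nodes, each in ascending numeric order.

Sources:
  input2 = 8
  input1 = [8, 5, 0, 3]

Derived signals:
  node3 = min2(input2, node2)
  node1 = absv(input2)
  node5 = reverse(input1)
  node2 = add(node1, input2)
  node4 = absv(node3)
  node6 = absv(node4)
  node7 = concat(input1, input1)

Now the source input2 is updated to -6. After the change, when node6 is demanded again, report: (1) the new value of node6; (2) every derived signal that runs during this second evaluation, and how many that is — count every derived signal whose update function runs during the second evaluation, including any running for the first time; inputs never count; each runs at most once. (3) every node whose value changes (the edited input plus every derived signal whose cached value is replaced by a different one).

First evaluation (everything demanded from the output):
  node1 = absv(8) = 8
  node2 = add(8, 8) = 16
  node3 = min2(8, 16) = 8
  node4 = absv(8) = 8
  node6 = absv(8) = 8

Propagation after the edit:
  node1: runs — input2 8->-6; result 6.
  node2: runs — node1 8->6; input2 8->-6; result 0.
  node3: runs — input2 8->-6; node2 16->0; result -6.
  node4: runs — node3 8->-6; result 6.
  node6: runs — node4 8->6; result 6.

New value of node6: 6.
Derived signals that run: node1, node2, node3, node4, node6 — 5 in total.
Values that change: input2, node1, node2, node3, node4, node6.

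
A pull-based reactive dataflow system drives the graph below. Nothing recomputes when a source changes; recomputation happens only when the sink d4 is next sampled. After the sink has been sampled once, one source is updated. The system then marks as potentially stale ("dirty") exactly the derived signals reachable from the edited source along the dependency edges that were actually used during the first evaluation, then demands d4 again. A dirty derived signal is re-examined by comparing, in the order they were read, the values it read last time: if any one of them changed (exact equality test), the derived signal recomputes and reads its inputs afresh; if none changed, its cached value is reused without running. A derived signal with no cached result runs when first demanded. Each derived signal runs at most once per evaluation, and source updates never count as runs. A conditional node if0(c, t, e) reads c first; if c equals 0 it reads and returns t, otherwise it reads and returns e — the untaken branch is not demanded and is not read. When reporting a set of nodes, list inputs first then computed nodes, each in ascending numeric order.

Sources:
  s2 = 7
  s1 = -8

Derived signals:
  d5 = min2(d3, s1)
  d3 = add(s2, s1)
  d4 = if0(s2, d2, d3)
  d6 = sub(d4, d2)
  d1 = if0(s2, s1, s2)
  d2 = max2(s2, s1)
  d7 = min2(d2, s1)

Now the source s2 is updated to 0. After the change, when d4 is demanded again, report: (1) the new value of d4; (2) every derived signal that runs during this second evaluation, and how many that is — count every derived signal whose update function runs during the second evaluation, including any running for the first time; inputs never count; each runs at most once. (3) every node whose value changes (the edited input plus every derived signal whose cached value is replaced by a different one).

New value of d4: 0.
Derived signals that run: d2, d4 — 2 in total.
Values that change: s2, d4.
Key observation: a condition flipped, so demand moved to the other branch — d3 is never re-examined.

First evaluation (everything demanded from the output):
  d3 = add(7, -8) = -1
  d4 = if0(s2=7 -> else branch d3) = -1

Propagation after the edit:
  d2: demanded for the first time — runs, produces 0.
  d3: marked dirty but never re-examined — demand shifted away from it.
  d4: runs — s2 7->0; result 0.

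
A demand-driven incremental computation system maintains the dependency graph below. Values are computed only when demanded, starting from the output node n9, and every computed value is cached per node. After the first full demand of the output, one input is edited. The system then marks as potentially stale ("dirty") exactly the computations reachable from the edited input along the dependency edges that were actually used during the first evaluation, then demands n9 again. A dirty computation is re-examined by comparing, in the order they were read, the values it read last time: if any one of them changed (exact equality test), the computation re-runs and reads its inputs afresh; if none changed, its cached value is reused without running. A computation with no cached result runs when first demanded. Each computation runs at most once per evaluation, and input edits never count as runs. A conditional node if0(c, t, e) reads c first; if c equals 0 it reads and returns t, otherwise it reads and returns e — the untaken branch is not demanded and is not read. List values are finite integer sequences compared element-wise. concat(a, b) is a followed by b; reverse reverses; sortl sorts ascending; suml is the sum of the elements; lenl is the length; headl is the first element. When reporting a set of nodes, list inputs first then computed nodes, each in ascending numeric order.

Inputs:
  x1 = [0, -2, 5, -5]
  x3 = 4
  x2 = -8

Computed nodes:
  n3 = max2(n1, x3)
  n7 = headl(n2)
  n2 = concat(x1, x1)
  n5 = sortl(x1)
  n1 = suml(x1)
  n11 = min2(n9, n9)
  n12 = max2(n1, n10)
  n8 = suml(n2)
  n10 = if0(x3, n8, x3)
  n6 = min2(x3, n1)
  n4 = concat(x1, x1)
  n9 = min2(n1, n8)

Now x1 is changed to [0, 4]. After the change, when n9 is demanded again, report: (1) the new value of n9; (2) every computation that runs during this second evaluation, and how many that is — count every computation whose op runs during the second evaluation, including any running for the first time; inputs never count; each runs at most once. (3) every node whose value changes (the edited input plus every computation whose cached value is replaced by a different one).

First evaluation (everything demanded from the output):
  n1 = suml([0, -2, 5, -5]) = -2
  n2 = concat([0, -2, 5, -5], [0, -2, 5, -5]) = [0, -2, 5, -5, 0, -2, 5, -5]
  n8 = suml([0, -2, 5, -5, 0, -2, 5, -5]) = -4
  n9 = min2(-2, -4) = -4

Propagation after the edit:
  n1: runs — x1 [0, -2, 5, -5]->[0, 4]; result 4.
  n2: runs — x1 [0, -2, 5, -5]->[0, 4]; x1 [0, -2, 5, -5]->[0, 4]; result [0, 4, 0, 4].
  n8: runs — n2 [0, -2, 5, -5, 0, -2, 5, -5]->[0, 4, 0, 4]; result 8.
  n9: runs — n1 -2->4; n8 -4->8; result 4.

New value of n9: 4.
Computations that run: n1, n2, n8, n9 — 4 in total.
Values that change: x1, n1, n2, n8, n9.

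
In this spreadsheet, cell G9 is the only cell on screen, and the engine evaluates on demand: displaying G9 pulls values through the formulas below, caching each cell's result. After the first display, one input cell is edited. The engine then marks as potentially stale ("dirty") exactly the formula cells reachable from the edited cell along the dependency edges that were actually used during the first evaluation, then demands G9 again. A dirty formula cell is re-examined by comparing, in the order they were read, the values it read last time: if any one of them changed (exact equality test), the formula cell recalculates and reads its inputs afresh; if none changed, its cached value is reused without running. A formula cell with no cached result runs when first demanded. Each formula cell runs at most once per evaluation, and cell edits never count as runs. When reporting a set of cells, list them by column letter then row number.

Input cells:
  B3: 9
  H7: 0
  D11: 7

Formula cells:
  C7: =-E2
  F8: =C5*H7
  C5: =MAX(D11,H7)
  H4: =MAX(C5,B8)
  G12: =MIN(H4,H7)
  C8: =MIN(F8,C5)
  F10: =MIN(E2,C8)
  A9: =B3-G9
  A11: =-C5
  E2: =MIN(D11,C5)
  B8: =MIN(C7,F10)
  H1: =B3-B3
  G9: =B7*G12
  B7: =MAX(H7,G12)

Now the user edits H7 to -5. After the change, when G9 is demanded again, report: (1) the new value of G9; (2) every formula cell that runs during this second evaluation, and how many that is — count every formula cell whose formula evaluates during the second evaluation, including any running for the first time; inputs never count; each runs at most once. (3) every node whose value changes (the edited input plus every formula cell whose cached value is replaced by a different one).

G9 now evaluates to 25.
Run set: B7, B8, C5, C8, F8, F10, G9, G12, H4 (9 run).
Changed values: B7, B8, C8, F8, F10, G9, G12, H7.
The important point: at E2 every value read last time is unchanged, so the dirty flag clears without a run.

Initial pass — values computed on the first demand:
  C5 = MAX(7, 0) = 7
  E2 = MIN(7, 7) = 7
  C7 = -(7) = -7
  F8 = 7 * 0 = 0
  C8 = MIN(0, 7) = 0
  F10 = MIN(7, 0) = 0
  B8 = MIN(-7, 0) = -7
  H4 = MAX(7, -7) = 7
  G12 = MIN(7, 0) = 0
  B7 = MAX(0, 0) = 0
  G9 = 0 * 0 = 0

Second demand — change propagation:
  C5: re-runs because H7 0->-5; new result 7 (unchanged).
  E2: re-examined; everything it read last time is the same (D11 unchanged, C5 unchanged) — cache 7 kept, no run.
  C7: re-examined; everything it read last time is the same (E2 unchanged) — cache -7 kept, no run.
  F8: re-runs because H7 0->-5; new result -35.
  C8: re-runs because F8 0->-35; new result -35.
  F10: re-runs because C8 0->-35; new result -35.
  B8: re-runs because F10 0->-35; new result -35.
  H4: re-runs because B8 -7->-35; new result 7 (unchanged).
  G12: re-runs because H7 0->-5; new result -5.
  B7: re-runs because H7 0->-5; G12 0->-5; new result -5.
  G9: re-runs because B7 0->-5; G12 0->-5; new result 25.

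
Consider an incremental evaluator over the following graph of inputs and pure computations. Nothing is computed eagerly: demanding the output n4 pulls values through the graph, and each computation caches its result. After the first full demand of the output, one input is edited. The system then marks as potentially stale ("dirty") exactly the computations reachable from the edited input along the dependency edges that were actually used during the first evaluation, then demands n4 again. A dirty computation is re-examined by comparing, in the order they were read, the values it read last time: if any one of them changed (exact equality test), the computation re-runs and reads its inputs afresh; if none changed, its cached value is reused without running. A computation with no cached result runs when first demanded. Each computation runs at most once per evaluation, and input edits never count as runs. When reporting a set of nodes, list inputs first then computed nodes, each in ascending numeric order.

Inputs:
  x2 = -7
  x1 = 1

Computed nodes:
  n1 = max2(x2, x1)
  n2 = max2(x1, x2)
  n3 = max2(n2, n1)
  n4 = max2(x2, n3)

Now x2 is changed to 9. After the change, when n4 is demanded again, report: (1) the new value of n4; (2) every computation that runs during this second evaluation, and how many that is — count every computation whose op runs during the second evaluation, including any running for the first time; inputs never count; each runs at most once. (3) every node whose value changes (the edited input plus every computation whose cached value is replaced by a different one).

Initial pass — values computed on the first demand:
  n1 = max2(-7, 1) = 1
  n2 = max2(1, -7) = 1
  n3 = max2(1, 1) = 1
  n4 = max2(-7, 1) = 1

Second demand — change propagation:
  n1: re-runs because x2 -7->9; new result 9.
  n2: re-runs because x2 -7->9; new result 9.
  n3: re-runs because n2 1->9; n1 1->9; new result 9.
  n4: re-runs because x2 -7->9; n3 1->9; new result 9.

n4 now evaluates to 9.
Run set: n1, n2, n3, n4 (4 run).
Changed values: x2, n1, n2, n3, n4.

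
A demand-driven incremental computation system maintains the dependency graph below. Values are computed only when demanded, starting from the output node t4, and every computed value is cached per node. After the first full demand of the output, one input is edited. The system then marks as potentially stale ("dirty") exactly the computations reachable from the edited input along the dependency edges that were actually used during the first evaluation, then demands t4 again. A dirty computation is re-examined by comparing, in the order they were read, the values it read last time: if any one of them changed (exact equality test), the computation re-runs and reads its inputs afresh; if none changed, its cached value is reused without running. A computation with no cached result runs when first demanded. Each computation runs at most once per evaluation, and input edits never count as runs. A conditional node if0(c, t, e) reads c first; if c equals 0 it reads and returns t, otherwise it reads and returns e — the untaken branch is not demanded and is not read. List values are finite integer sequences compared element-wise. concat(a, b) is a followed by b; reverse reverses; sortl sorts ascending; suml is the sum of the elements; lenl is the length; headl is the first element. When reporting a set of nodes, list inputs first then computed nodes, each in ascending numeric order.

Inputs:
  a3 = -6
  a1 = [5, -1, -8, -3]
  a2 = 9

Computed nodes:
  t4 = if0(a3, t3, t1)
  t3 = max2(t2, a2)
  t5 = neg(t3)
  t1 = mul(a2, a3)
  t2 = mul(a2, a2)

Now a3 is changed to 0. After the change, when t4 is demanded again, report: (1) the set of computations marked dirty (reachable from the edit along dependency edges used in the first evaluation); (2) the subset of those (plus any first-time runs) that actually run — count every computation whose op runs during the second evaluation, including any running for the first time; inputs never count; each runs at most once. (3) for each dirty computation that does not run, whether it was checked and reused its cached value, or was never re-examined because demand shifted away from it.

Marked dirty: t1, t4.
Computations that run: t2, t3, t4 — 3 in total.
Never re-examined (demand shifted away): t1.
Key observation: a condition flipped, so demand moved to the other branch — t1 is never re-examined.

First evaluation (everything demanded from the output):
  t1 = mul(9, -6) = -54
  t4 = if0(a3=-6 -> else branch t1) = -54

Propagation after the edit:
  t1: marked dirty but never re-examined — demand shifted away from it.
  t2: demanded for the first time — runs, produces 81.
  t3: demanded for the first time — runs, produces 81.
  t4: runs — a3 -6->0; result 81.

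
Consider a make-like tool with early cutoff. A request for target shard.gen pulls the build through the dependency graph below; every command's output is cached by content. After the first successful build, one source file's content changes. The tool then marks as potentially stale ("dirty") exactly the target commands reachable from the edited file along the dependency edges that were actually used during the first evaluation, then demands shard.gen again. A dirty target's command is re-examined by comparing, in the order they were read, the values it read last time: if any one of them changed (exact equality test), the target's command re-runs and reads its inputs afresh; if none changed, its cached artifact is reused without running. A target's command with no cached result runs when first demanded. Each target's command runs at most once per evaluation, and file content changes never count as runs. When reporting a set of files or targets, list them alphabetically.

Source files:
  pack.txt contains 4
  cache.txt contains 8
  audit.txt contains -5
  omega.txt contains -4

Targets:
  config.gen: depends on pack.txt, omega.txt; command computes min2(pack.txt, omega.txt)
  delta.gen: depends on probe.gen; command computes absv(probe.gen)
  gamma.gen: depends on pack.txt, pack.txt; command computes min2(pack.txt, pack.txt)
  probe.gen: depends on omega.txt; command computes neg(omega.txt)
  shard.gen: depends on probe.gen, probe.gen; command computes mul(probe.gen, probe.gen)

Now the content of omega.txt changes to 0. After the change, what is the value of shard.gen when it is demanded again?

Demanding shard.gen again yields 0.

First demand of the output computes:
  probe.gen = neg(-4) = 4
  shard.gen = mul(4, 4) = 16

After the edit, cleaning proceeds:
  probe.gen: a read changed (omega.txt -4->0) — executes, giving 0.
  shard.gen: a read changed (probe.gen 4->0; probe.gen 4->0) — executes, giving 0.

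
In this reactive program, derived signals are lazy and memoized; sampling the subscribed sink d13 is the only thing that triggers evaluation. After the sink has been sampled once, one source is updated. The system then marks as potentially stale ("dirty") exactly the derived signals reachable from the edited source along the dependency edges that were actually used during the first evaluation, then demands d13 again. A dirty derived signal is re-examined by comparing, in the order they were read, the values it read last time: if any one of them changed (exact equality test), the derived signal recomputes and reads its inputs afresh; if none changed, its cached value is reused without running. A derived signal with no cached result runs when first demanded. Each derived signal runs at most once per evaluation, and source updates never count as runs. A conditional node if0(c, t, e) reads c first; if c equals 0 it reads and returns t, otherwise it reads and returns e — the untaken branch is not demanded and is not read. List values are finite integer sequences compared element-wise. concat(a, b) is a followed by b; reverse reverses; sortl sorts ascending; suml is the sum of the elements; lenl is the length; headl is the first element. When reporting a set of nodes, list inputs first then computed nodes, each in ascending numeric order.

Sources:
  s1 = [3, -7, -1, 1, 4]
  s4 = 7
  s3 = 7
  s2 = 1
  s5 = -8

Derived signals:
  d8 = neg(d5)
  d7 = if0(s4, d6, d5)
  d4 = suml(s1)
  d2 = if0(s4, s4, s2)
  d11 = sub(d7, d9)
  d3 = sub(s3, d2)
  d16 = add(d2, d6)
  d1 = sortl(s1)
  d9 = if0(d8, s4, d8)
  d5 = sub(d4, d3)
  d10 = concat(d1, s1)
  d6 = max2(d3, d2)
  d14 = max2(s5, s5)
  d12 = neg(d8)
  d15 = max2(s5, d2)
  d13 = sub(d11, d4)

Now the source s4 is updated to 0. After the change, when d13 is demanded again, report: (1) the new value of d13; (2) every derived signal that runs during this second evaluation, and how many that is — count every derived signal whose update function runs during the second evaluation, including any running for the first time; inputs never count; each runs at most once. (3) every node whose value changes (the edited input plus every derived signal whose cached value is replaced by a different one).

Demanding d13 again yields 0.
9 derived signals run: d2, d3, d5, d6, d7, d8, d9, d11, d13.
The nodes whose values change: s4, d2, d3, d5, d7, d8, d9, d11, d13.
Note the branch switch — d6 had no cache and runs now for the first time.

First demand of the output computes:
  d2 = if0(s4=7 -> else branch s2) = 1
  d3 = sub(7, 1) = 6
  d4 = suml([3, -7, -1, 1, 4]) = 0
  d5 = sub(0, 6) = -6
  d7 = if0(s4=7 -> else branch d5) = -6
  d8 = neg(-6) = 6
  d9 = if0(d8=6 -> else branch d8) = 6
  d11 = sub(-6, 6) = -12
  d13 = sub(-12, 0) = -12

After the edit, cleaning proceeds:
  d2: a read changed (s4 7->0) — executes, giving 0.
  d3: a read changed (d2 1->0) — executes, giving 7.
  d5: a read changed (d3 6->7) — executes, giving -7.
  d6: had never run; runs now, result 7.
  d7: a read changed (s4 7->0; d5 -6->-7) — executes, giving 7.
  d8: a read changed (d5 -6->-7) — executes, giving 7.
  d9: a read changed (d8 6->7; d8 6->7) — executes, giving 7.
  d11: a read changed (d7 -6->7; d9 6->7) — executes, giving 0.
  d13: a read changed (d11 -12->0) — executes, giving 0.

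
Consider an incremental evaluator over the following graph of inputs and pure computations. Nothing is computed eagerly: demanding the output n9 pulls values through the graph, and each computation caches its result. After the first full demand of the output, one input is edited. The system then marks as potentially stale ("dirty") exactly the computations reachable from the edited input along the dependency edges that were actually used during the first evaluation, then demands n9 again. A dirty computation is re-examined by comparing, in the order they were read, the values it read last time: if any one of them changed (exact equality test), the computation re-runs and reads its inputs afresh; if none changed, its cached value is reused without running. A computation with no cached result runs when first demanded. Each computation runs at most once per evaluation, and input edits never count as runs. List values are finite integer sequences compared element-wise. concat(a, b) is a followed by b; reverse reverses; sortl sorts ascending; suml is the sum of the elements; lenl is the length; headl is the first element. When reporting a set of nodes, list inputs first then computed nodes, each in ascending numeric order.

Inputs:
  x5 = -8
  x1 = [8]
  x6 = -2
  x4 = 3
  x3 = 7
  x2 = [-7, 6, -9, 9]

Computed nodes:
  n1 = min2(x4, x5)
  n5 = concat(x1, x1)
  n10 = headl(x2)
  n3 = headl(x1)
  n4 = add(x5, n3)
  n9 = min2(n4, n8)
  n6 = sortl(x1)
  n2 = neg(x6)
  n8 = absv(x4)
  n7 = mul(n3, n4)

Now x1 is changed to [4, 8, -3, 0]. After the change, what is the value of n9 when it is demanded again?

n9 now evaluates to -4.

Initial pass — values computed on the first demand:
  n3 = headl([8]) = 8
  n4 = add(-8, 8) = 0
  n8 = absv(3) = 3
  n9 = min2(0, 3) = 0

Second demand — change propagation:
  n3: re-runs because x1 [8]->[4, 8, -3, 0]; new result 4.
  n4: re-runs because n3 8->4; new result -4.
  n9: re-runs because n4 0->-4; new result -4.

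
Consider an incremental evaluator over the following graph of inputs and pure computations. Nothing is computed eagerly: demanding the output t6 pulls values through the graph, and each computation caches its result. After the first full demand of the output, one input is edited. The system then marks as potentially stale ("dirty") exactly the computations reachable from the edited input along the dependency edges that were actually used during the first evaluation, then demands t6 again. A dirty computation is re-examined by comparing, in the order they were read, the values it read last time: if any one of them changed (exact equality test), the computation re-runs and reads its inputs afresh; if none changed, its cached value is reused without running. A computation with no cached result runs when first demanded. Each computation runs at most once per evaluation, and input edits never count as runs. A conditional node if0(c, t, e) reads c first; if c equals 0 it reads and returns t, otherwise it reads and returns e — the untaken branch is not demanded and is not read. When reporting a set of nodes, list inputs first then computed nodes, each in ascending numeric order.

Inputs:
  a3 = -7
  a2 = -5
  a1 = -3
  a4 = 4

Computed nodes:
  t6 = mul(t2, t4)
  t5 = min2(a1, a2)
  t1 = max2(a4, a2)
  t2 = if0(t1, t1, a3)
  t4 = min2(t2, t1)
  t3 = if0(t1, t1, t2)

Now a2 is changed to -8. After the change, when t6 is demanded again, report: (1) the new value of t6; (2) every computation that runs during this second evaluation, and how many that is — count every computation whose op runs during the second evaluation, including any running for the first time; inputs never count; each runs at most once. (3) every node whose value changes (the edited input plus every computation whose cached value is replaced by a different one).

t6 now evaluates to 49.
Run set: t1 (1 run).
Changed values: a2.
The important point: t1 recomputes to an identical value, and the output ends up unchanged.

Initial pass — values computed on the first demand:
  t1 = max2(4, -5) = 4
  t2 = if0(t1=4 -> else branch a3) = -7
  t4 = min2(-7, 4) = -7
  t6 = mul(-7, -7) = 49

Second demand — change propagation:
  t1: re-runs because a2 -5->-8; new result 4 (unchanged).
  t2: re-examined; everything it read last time is the same (t1 unchanged, a3 unchanged) — cache -7 kept, no run.
  t4: re-examined; everything it read last time is the same (t2 unchanged, t1 unchanged) — cache -7 kept, no run.
  t6: re-examined; everything it read last time is the same (t2 unchanged, t4 unchanged) — cache 49 kept, no run.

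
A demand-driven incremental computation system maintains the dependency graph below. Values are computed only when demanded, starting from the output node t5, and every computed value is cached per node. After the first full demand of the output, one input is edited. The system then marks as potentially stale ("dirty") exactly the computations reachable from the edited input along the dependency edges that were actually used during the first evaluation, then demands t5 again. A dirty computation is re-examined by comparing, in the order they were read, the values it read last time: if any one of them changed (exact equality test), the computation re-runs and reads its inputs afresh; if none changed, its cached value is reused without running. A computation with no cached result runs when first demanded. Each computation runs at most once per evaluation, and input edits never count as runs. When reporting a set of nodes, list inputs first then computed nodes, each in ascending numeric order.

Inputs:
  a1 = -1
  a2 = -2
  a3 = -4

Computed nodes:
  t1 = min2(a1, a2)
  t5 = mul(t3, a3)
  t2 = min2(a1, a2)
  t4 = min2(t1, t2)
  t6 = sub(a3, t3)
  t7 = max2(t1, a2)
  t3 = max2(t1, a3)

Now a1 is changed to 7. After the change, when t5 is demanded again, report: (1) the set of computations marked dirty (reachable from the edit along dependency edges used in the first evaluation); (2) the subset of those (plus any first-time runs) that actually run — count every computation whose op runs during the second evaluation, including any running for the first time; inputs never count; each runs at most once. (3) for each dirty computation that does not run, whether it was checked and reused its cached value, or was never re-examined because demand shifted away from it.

First evaluation (everything demanded from the output):
  t1 = min2(-1, -2) = -2
  t3 = max2(-2, -4) = -2
  t5 = mul(-2, -4) = 8

Propagation after the edit:
  t1: runs — a1 -1->7; result -2 (same value as before).
  t3: checked — values it read are unchanged (t1 unchanged, a3 unchanged); reused cached -2 without running.
  t5: checked — values it read are unchanged (t3 unchanged, a3 unchanged); reused cached 8 without running.

Key observation: the change is absorbed at t1 — it re-runs but produces the same value, and the output's value is unchanged.

Marked dirty: t1, t3, t5.
Computations that run: t1 — 1 in total.
Checked but reused from cache: t3, t5.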